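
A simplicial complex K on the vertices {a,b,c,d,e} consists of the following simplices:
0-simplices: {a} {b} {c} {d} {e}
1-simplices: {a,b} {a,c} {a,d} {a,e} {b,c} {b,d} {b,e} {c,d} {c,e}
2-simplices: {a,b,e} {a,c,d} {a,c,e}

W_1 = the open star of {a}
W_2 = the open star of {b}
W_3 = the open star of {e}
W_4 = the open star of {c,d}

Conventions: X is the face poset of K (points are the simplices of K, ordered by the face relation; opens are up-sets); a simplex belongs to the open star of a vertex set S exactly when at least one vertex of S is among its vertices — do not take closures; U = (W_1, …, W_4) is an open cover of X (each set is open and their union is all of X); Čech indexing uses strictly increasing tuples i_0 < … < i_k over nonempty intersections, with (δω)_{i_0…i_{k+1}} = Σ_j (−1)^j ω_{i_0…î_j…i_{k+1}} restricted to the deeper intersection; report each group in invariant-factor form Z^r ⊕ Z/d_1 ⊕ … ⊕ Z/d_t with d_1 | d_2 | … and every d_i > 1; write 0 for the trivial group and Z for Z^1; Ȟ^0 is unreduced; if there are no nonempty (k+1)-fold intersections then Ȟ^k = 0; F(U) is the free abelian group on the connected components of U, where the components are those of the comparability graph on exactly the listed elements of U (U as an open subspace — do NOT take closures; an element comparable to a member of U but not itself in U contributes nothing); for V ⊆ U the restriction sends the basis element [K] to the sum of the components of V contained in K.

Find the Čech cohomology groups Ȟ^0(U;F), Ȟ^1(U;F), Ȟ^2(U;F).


Ȟ^0 = Z; Ȟ^1 = Z^2; Ȟ^2 = 0

nonempty overlaps:
  W1={{a},{a,b},{a,c},{a,d},{a,e},{a,b,e},{a,c,d},{a,c,e}} W2={{b},{a,b},{b,c},{b,d},{b,e},{a,b,e}} W3={{e},{a,e},{b,e},{c,e},{a,b,e},{a,c,e}} W4={{c},{d},{a,c},{a,d},{b,c},{b,d},{c,d},{c,e},{a,c,d},{a,c,e}}
  W12={{a,b},{a,b,e}} W13={{a,e},{a,b,e},{a,c,e}} W14={{a,c},{a,d},{a,c,d},{a,c,e}} W23={{b,e},{a,b,e}} W24={{b,c},{b,d}} W34={{c,e},{a,c,e}}
  W123={{a,b,e}} W134={{a,c,e}}
components per intersection:
  W1: {{a},{a,b},{a,c},{a,d},{a,e},{a,b,e},{a,c,d},{a,c,e}}
  W2: {{b},{a,b},{b,c},{b,d},{b,e},{a,b,e}}
  W3: {{e},{a,e},{b,e},{c,e},{a,b,e},{a,c,e}}
  W4: {{c},{d},{a,c},{a,d},{b,c},{b,d},{c,d},{c,e},{a,c,d},{a,c,e}}
  W12: {{a,b},{a,b,e}}
  W13: {{a,e},{a,b,e},{a,c,e}}
  W14: {{a,c},{a,d},{a,c,d},{a,c,e}}
  W23: {{b,e},{a,b,e}}
  W24: {{b,c}} {{b,d}}
  W34: {{c,e},{a,c,e}}
  W123: {{a,b,e}}
  W134: {{a,c,e}}
C dims 4,7,2; δ0: rk 3, SNF 1^3; δ1: rk 2, SNF 1^2
degree 0: 4−3−0 = 1 → Ȟ^0 ≅ Z
degree 1: 7−2−3 = 2 → Ȟ^1 ≅ Z^2
degree 2: 2−0−2 = 0 → Ȟ^2 ≅ 0


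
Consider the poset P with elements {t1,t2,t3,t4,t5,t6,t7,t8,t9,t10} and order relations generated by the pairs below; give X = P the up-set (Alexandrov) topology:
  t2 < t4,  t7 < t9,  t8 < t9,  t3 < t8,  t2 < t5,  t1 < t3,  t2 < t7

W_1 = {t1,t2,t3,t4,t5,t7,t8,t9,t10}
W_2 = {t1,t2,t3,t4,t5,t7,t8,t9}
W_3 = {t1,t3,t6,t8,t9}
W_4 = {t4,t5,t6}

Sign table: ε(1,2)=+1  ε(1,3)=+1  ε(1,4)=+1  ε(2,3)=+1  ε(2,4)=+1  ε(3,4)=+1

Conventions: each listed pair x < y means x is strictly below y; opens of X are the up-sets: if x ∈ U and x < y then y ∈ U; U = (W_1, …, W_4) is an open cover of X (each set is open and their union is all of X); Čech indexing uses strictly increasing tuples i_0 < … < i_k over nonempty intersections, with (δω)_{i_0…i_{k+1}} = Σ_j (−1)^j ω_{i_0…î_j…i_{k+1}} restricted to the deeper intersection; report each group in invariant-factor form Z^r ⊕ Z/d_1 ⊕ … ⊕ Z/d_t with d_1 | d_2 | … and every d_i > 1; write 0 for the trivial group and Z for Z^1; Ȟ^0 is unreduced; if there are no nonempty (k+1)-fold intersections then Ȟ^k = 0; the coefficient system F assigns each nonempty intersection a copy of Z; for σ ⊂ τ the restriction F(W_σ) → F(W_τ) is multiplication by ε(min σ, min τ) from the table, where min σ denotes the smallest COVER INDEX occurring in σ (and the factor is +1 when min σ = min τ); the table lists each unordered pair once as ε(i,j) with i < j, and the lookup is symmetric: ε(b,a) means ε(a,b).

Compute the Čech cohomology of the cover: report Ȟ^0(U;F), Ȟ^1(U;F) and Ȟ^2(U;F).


cover nerve:
  W12={t1,t2,t3,t4,t5,t7,t8,t9} W13={t1,t3,t8,t9} W14={t4,t5} W23={t1,t3,t8,t9} W24={t4,t5} W34={t6}
  W123={t1,t3,t8,t9} W124={t4,t5}
C dims 4,6,2; δ0: rk 3, SNF 1^3; δ1: rk 2, SNF 1^2
Ȟ^0: (4−3)−0=1 ⇒ Z
Ȟ^1: (6−2)−3=1 ⇒ Z
Ȟ^2: (2−0)−2=0 ⇒ 0

Ȟ^0 ≅ Z; Ȟ^1 ≅ Z; Ȟ^2 ≅ 0


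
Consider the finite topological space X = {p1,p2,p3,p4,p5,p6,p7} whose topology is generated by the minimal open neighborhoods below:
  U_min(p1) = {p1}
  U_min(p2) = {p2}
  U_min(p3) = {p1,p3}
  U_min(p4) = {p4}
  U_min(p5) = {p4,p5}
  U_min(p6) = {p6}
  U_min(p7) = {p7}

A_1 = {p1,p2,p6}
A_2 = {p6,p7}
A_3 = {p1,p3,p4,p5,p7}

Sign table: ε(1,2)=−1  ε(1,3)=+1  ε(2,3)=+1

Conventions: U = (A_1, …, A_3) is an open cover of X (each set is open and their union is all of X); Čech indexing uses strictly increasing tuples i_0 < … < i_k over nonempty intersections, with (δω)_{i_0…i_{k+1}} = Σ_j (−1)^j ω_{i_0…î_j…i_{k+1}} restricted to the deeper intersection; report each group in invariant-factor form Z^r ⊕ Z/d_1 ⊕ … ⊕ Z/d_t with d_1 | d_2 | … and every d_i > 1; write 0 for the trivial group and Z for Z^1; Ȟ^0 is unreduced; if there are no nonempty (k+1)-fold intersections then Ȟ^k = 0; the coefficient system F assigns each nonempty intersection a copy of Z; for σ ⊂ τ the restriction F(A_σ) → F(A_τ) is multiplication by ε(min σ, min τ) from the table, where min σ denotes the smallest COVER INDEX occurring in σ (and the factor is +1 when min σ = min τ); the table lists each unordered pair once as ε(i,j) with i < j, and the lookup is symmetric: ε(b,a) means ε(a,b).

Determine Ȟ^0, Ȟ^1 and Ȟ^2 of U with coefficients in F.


Ȟ^0 ≅ 0, Ȟ^1 ≅ Z/2, Ȟ^2 ≅ 0

nonempty intersections:
  A12={p6} A13={p1} A23={p7}
C dims 3,3; δ0: rk 3, SNF 1^2·2
Ȟ^0: (3−3)−0=0 ⇒ 0
Ȟ^1: (3−0)−3=0 plus torsion [2] ⇒ Z/2
Ȟ^2: (0−0)−0=0 ⇒ 0


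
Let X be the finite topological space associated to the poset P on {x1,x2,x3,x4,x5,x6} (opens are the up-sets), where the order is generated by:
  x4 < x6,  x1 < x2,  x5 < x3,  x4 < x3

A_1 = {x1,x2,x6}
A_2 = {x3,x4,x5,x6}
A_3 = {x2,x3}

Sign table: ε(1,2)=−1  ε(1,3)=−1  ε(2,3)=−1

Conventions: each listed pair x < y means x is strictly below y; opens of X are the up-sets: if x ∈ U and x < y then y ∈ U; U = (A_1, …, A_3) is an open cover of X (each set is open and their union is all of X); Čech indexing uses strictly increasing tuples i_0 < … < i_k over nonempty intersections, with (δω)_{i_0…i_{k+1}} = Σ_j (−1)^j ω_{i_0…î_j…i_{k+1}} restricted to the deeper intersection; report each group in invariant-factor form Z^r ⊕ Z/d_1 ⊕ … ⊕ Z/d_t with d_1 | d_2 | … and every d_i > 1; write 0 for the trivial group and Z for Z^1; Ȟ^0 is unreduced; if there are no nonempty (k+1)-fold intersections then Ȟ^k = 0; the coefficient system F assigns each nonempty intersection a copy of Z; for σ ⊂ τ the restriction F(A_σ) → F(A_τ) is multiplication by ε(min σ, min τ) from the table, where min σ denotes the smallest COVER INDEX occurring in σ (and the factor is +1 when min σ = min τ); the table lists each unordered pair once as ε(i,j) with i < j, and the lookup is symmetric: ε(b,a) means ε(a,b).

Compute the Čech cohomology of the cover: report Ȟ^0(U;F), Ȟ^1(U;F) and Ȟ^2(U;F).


nonempty overlaps:
  A12={x6} A13={x2} A23={x3}
C dims 3,3; δ0: rk 3, SNF 1^2·2
degree 0: 3−3−0 = 0 → Ȟ^0 ≅ 0
degree 1: 3−0−3 = 0 plus torsion [2] → Ȟ^1 ≅ Z/2
degree 2: 0−0−0 = 0 → Ȟ^2 ≅ 0

Ȟ^0 = 0, Ȟ^1 = Z/2, Ȟ^2 = 0


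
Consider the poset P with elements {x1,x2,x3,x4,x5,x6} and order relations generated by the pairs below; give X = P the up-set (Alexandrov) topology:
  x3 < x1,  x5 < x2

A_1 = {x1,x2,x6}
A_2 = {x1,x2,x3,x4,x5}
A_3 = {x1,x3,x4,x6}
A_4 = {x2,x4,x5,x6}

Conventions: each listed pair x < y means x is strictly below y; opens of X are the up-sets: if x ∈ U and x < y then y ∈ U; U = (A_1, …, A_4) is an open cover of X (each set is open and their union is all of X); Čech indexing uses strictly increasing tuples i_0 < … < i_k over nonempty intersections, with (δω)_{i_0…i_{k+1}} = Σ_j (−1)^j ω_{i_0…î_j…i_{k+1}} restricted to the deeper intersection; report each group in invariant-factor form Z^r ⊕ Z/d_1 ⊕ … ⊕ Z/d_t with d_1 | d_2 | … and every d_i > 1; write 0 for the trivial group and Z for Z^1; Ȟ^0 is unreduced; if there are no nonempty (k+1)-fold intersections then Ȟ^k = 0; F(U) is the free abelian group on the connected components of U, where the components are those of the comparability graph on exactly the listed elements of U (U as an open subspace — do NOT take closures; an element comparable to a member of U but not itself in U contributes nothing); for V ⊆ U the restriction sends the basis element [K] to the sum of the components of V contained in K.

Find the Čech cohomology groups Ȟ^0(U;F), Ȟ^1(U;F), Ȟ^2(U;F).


Ȟ^0 = Z^4; Ȟ^1 = 0; Ȟ^2 = 0

nerve of the cover:
  A12={x1,x2} A13={x1,x6} A14={x2,x6} A23={x1,x3,x4} A24={x2,x4,x5} A34={x4,x6}
  A123={x1} A124={x2} A134={x6} A234={x4}
components per intersection:
  A1: {x1} {x2} {x6}
  A2: {x1,x3} {x2,x5} {x4}
  A3: {x1,x3} {x4} {x6}
  A4: {x2,x5} {x4} {x6}
  A12: {x1} {x2}
  A13: {x1} {x6}
  A14: {x2} {x6}
  A23: {x1,x3} {x4}
  A24: {x2,x5} {x4}
  A34: {x4} {x6}
  A123: {x1}
  A124: {x2}
  A134: {x6}
  A234: {x4}
C dims 12,12,4; δ0: rk 8, SNF 1^8; δ1: rk 4, SNF 1^4
Ȟ^0 = (12 − 8) − 0 = 4, so Ȟ^0 ≅ Z^4
Ȟ^1 = (12 − 4) − 8 = 0, so Ȟ^1 ≅ 0
Ȟ^2 = (4 − 0) − 4 = 0, so Ȟ^2 ≅ 0


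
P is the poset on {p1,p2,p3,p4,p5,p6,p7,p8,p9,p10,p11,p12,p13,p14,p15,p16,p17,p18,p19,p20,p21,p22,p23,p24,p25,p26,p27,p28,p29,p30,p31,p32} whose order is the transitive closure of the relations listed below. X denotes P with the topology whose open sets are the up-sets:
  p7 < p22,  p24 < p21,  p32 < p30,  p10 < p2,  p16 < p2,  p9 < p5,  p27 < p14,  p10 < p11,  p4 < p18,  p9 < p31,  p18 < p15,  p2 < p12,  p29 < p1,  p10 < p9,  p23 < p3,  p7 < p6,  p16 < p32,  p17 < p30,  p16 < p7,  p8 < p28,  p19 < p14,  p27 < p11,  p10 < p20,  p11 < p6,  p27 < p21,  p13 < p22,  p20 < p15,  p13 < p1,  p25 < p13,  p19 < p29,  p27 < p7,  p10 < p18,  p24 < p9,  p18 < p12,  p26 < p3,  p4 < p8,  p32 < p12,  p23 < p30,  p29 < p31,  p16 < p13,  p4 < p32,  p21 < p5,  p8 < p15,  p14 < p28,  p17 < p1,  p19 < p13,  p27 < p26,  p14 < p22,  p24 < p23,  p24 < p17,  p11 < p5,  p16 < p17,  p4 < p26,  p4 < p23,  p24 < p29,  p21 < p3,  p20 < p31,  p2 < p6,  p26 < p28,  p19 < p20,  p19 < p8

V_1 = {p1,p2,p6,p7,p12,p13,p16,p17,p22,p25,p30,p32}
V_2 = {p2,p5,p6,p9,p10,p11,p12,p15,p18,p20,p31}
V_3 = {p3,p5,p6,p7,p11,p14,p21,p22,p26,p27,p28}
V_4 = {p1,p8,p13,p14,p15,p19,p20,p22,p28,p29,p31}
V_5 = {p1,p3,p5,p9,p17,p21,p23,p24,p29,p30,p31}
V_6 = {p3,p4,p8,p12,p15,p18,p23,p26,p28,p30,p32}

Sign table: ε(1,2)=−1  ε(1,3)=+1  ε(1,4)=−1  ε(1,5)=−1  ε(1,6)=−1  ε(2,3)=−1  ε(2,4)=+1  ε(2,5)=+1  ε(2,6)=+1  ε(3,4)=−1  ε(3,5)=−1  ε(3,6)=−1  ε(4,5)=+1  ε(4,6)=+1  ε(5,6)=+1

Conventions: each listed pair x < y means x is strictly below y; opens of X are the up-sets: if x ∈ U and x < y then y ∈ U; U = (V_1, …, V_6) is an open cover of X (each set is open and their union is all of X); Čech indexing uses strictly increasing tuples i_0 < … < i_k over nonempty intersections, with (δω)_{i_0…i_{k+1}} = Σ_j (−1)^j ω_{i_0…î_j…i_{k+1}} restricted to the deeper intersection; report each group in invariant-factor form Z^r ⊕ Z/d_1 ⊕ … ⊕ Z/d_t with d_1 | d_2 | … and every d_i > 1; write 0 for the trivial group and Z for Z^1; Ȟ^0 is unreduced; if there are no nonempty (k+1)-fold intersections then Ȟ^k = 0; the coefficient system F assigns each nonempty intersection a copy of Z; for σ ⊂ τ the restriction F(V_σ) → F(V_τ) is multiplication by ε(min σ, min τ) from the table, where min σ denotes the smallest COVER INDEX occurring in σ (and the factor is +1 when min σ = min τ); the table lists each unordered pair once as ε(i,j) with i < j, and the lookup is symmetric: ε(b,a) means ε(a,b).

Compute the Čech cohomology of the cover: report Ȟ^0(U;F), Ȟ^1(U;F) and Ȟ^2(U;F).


Ȟ^0(U;F) ≅ Z, Ȟ^1(U;F) ≅ 0 and Ȟ^2(U;F) ≅ Z/2

intersection data:
  V12={p2,p6,p12} V13={p6,p7,p22} V14={p1,p13,p22} V15={p1,p17,p30} V16={p12,p30,p32} V23={p5,p6,p11} V24={p15,p20,p31} V25={p5,p9,p31} V26={p12,p15,p18} V34={p14,p22,p28} V35={p3,p5,p21} V36={p3,p26,p28} V45={p1,p29,p31} V46={p8,p15,p28} V56={p3,p23,p30}
  V123={p6} V126={p12} V134={p22} V145={p1} V156={p30} V235={p5} V245={p31} V246={p15} V346={p28} V356={p3}
C dims 6,15,10; δ0: rk 5, SNF 1^5; δ1: rk 10, SNF 1^9·2
Ȟ^0 = (6 − 5) − 0 = 1, so Ȟ^0 ≅ Z
Ȟ^1 = (15 − 10) − 5 = 0, so Ȟ^1 ≅ 0
Ȟ^2 = (10 − 0) − 10 = 0 plus torsion [2], so Ȟ^2 ≅ Z/2


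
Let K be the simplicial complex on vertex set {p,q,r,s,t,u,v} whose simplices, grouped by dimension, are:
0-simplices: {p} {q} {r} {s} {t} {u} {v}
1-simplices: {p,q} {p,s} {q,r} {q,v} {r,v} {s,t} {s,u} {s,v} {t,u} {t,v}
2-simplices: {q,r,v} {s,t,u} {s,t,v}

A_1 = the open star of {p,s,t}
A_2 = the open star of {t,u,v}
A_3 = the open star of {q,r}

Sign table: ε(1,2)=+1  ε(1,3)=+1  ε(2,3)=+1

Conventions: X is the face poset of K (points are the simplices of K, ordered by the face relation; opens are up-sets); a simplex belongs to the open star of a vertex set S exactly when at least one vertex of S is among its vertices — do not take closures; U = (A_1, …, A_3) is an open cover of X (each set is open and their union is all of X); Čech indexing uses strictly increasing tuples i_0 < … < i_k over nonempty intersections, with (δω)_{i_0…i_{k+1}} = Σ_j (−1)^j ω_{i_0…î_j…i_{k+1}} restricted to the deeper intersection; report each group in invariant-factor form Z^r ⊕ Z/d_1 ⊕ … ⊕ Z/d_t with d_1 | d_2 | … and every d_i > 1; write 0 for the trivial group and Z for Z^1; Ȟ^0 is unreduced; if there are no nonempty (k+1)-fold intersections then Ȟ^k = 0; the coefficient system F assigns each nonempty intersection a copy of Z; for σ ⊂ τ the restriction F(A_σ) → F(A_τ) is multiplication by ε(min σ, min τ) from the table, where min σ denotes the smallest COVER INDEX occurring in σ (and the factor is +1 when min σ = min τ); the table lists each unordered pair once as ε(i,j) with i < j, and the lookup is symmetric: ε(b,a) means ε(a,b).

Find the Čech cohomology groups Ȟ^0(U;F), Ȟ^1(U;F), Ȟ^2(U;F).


cover nerve:
  A1={{p},{s},{t},{p,q},{p,s},{s,t},{s,u},{s,v},{t,u},{t,v},{s,t,u},{s,t,v}} A2={{t},{u},{v},{q,v},{r,v},{s,t},{s,u},{s,v},{t,u},{t,v},{q,r,v},{s,t,u},{s,t,v}} A3={{q},{r},{p,q},{q,r},{q,v},{r,v},{q,r,v}}
  A12={{t},{s,t},{s,u},{s,v},{t,u},{t,v},{s,t,u},{s,t,v}} A13={{p,q}} A23={{q,v},{r,v},{q,r,v}}
C dims 3,3; δ0: rk 2, SNF 1^2
Ȟ^0: (3−2)−0=1 ⇒ Z
Ȟ^1: (3−0)−2=1 ⇒ Z
Ȟ^2: (0−0)−0=0 ⇒ 0

Ȟ^0(U;F) ≅ Z, Ȟ^1(U;F) ≅ Z and Ȟ^2(U;F) ≅ 0


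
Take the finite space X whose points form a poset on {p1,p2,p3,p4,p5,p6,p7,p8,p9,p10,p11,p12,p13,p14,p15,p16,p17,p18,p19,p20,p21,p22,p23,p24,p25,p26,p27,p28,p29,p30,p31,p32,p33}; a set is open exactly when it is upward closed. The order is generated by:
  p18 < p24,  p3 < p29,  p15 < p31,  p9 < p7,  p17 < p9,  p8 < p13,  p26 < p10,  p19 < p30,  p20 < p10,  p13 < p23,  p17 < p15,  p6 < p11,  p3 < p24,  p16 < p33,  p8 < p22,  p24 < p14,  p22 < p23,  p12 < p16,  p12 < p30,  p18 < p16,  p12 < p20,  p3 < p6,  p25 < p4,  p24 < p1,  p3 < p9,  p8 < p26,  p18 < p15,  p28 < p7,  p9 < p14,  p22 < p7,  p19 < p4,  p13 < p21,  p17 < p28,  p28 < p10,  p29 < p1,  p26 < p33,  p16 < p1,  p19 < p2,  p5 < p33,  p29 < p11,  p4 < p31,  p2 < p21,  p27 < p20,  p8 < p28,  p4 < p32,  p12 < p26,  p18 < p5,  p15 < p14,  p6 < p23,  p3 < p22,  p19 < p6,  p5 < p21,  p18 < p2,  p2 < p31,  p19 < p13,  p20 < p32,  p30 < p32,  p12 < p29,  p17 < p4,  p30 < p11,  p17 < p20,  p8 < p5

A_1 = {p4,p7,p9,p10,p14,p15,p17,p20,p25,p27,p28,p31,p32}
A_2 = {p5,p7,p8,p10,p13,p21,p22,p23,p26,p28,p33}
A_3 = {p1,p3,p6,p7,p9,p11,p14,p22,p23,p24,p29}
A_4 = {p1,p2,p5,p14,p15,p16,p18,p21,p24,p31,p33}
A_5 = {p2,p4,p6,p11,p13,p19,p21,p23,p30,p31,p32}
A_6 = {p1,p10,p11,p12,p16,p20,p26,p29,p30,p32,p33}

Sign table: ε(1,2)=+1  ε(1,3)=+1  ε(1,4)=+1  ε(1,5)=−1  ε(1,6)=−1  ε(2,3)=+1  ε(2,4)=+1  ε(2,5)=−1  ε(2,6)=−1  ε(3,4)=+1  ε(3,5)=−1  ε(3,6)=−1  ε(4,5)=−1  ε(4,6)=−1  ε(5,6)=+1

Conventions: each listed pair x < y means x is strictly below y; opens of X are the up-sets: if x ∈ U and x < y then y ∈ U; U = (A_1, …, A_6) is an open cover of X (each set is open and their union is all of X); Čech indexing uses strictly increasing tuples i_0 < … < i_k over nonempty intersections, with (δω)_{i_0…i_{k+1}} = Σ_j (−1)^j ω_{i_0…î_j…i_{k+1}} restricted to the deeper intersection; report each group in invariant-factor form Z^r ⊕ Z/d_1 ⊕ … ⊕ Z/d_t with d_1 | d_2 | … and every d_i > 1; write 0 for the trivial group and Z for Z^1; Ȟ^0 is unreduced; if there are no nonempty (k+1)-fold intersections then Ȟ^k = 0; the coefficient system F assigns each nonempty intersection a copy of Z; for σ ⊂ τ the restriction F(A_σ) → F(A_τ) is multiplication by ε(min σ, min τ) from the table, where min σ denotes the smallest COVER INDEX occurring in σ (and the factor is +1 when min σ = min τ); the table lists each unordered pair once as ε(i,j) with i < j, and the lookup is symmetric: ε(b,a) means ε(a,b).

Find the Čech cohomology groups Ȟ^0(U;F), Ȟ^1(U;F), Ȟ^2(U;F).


Ȟ^0 = Z,  Ȟ^1 = 0,  Ȟ^2 = Z/2

intersection data:
  A12={p7,p10,p28} A13={p7,p9,p14} A14={p14,p15,p31} A15={p4,p31,p32} A16={p10,p20,p32} A23={p7,p22,p23} A24={p5,p21,p33} A25={p13,p21,p23} A26={p10,p26,p33} A34={p1,p14,p24} A35={p6,p11,p23} A36={p1,p11,p29} A45={p2,p21,p31} A46={p1,p16,p33} A56={p11,p30,p32}
  A123={p7} A126={p10} A134={p14} A145={p31} A156={p32} A235={p23} A245={p21} A246={p33} A346={p1} A356={p11}
C dims 6,15,10; δ0: rk 5, SNF 1^5; δ1: rk 10, SNF 1^9·2
Ȟ^0 = (6 − 5) − 0 = 1, so Ȟ^0 ≅ Z
Ȟ^1 = (15 − 10) − 5 = 0, so Ȟ^1 ≅ 0
Ȟ^2 = (10 − 0) − 10 = 0 plus torsion [2], so Ȟ^2 ≅ Z/2


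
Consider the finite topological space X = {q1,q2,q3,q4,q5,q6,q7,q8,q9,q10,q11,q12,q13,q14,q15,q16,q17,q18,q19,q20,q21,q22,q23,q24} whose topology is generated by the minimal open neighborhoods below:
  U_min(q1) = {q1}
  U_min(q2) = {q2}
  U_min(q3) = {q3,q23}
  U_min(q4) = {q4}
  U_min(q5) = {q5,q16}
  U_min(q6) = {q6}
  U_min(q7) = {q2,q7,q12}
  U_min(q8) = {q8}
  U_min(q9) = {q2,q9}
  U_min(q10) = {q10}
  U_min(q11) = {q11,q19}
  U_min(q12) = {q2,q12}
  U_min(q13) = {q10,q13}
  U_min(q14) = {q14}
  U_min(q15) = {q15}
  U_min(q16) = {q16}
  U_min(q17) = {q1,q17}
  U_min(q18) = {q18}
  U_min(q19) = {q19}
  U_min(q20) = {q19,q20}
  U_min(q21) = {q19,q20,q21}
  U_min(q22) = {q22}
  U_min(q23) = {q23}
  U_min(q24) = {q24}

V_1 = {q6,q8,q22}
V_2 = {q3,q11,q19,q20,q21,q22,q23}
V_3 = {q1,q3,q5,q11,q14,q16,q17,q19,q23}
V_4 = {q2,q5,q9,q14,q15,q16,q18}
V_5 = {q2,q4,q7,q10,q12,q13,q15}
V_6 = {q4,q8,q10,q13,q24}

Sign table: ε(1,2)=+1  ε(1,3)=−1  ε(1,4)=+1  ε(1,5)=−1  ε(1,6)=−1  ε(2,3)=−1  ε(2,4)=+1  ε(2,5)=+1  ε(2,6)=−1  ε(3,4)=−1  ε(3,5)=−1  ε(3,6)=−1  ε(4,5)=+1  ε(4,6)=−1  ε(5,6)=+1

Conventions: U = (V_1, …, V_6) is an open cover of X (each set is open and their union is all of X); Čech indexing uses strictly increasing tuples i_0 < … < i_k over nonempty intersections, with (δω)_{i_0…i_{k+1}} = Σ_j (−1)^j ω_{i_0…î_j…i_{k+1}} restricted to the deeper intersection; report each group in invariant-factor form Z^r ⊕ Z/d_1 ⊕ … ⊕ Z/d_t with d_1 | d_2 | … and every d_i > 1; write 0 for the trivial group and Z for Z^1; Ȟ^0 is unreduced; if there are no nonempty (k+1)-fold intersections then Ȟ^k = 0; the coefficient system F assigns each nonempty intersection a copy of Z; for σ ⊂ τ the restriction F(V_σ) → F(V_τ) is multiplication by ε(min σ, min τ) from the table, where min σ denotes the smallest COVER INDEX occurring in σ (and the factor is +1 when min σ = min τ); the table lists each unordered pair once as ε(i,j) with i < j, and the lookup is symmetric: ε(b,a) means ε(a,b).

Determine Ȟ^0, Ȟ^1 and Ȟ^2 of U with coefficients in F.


nonempty overlaps:
  V12={q22} V16={q8} V23={q3,q11,q19,q23} V34={q5,q14,q16} V45={q2,q15} V56={q4,q10,q13}
C dims 6,6; δ0: rk 6, SNF 1^5·2
degree 0: 6−6−0 = 0 → Ȟ^0 ≅ 0
degree 1: 6−0−6 = 0 plus torsion [2] → Ȟ^1 ≅ Z/2
degree 2: 0−0−0 = 0 → Ȟ^2 ≅ 0

Ȟ^0(U;F) ≅ 0, Ȟ^1(U;F) ≅ Z/2, Ȟ^2(U;F) ≅ 0


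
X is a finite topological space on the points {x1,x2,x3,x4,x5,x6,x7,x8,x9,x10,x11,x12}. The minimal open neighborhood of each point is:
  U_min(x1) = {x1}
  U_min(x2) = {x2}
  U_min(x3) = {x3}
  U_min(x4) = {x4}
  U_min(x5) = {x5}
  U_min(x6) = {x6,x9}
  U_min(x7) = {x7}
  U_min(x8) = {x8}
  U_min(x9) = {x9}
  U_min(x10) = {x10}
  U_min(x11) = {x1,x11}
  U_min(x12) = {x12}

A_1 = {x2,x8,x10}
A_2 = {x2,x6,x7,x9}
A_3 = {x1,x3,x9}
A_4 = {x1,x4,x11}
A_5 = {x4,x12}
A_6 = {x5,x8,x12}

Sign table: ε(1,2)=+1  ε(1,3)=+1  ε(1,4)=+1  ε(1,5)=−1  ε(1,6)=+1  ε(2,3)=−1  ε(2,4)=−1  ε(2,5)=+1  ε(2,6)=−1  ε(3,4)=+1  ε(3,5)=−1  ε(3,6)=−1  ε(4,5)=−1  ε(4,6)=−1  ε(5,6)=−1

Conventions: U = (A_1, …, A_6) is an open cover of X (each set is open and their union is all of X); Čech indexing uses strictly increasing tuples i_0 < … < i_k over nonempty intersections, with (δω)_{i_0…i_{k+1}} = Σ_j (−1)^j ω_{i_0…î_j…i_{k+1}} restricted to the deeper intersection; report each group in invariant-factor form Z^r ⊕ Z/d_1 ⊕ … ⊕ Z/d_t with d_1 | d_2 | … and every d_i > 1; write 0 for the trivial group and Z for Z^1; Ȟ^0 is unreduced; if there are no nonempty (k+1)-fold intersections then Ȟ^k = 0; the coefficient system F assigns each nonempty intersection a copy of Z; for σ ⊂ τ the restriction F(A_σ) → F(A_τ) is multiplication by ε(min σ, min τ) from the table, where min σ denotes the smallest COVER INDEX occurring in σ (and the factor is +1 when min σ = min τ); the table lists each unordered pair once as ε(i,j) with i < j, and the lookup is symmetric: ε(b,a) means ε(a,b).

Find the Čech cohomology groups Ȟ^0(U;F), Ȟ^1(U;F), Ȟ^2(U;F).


Ȟ^0(U;F) ≅ 0; Ȟ^1(U;F) ≅ Z/2; Ȟ^2(U;F) ≅ 0

nerve of the cover:
  A12={x2} A16={x8} A23={x9} A34={x1} A45={x4} A56={x12}
C dims 6,6; δ0: rk 6, SNF 1^5·2
Ȟ^0 = (6 − 6) − 0 = 0, so Ȟ^0 ≅ 0
Ȟ^1 = (6 − 0) − 6 = 0 plus torsion [2], so Ȟ^1 ≅ Z/2
Ȟ^2 = (0 − 0) − 0 = 0, so Ȟ^2 ≅ 0


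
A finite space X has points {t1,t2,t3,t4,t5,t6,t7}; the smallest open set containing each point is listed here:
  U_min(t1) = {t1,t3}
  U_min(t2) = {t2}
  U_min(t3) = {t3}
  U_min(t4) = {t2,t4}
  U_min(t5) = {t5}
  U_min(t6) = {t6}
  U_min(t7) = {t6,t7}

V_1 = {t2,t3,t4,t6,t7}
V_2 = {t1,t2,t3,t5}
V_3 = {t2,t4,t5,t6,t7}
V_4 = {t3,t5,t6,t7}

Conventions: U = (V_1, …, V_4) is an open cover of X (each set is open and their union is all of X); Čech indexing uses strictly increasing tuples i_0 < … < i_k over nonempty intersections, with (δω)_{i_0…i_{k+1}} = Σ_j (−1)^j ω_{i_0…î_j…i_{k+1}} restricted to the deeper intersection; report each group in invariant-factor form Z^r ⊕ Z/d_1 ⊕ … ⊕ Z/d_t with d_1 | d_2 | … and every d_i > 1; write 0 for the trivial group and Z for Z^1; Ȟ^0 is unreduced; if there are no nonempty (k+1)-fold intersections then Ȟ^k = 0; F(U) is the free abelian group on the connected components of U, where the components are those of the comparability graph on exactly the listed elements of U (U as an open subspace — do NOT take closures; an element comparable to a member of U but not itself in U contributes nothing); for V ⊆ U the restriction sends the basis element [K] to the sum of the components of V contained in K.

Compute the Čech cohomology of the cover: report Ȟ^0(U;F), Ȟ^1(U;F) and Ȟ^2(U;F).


nerve simplices:
  V12={t2,t3} V13={t2,t4,t6,t7} V14={t3,t6,t7} V23={t2,t5} V24={t3,t5} V34={t5,t6,t7}
  V123={t2} V124={t3} V134={t6,t7} V234={t5}
components per intersection:
  V1: {t2,t4} {t3} {t6,t7}
  V2: {t1,t3} {t2} {t5}
  V3: {t2,t4} {t5} {t6,t7}
  V4: {t3} {t5} {t6,t7}
  V12: {t2} {t3}
  V13: {t2,t4} {t6,t7}
  V14: {t3} {t6,t7}
  V23: {t2} {t5}
  V24: {t3} {t5}
  V34: {t5} {t6,t7}
  V123: {t2}
  V124: {t3}
  V134: {t6,t7}
  V234: {t5}
C dims 12,12,4; δ0: rk 8, SNF 1^8; δ1: rk 4, SNF 1^4
degree 0: 12−8−0 = 4 → Ȟ^0 ≅ Z^4
degree 1: 12−4−8 = 0 → Ȟ^1 ≅ 0
degree 2: 4−0−4 = 0 → Ȟ^2 ≅ 0

Ȟ^0(U;F) ≅ Z^4, Ȟ^1(U;F) ≅ 0 and Ȟ^2(U;F) ≅ 0


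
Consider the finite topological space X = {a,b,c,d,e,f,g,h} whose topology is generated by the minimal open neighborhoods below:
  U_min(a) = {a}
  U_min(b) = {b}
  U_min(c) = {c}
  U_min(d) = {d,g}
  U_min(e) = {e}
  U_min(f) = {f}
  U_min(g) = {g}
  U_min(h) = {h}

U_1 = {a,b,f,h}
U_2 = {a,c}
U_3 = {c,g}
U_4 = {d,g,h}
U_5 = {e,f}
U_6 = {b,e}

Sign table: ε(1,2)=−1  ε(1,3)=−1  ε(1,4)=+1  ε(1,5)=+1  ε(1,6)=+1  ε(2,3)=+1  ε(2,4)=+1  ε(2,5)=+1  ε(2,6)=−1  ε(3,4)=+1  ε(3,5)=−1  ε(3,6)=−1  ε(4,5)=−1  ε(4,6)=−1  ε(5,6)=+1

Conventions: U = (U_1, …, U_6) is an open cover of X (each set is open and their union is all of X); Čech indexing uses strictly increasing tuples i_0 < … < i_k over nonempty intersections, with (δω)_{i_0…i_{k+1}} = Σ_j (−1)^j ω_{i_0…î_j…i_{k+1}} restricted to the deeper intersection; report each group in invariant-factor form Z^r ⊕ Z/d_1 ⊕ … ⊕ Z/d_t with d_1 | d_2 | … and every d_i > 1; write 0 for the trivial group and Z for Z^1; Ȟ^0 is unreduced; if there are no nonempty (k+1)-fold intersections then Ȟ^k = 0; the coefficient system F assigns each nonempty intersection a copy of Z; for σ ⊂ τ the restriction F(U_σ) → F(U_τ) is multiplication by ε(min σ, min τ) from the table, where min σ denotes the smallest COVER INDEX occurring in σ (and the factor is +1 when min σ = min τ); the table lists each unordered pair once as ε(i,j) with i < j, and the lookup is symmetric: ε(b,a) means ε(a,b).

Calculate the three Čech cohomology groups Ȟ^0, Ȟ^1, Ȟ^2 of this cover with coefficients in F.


nerve of the cover:
  U12={a} U14={h} U15={f} U16={b} U23={c} U34={g} U56={e}
C dims 6,7; δ0: rk 6, SNF 1^5·2
Ȟ^0 = (6 − 6) − 0 = 0, so Ȟ^0 ≅ 0
Ȟ^1 = (7 − 0) − 6 = 1 plus torsion [2], so Ȟ^1 ≅ Z ⊕ Z/2
Ȟ^2 = (0 − 0) − 0 = 0, so Ȟ^2 ≅ 0

Ȟ^0 = 0, Ȟ^1 = Z ⊕ Z/2, Ȟ^2 = 0


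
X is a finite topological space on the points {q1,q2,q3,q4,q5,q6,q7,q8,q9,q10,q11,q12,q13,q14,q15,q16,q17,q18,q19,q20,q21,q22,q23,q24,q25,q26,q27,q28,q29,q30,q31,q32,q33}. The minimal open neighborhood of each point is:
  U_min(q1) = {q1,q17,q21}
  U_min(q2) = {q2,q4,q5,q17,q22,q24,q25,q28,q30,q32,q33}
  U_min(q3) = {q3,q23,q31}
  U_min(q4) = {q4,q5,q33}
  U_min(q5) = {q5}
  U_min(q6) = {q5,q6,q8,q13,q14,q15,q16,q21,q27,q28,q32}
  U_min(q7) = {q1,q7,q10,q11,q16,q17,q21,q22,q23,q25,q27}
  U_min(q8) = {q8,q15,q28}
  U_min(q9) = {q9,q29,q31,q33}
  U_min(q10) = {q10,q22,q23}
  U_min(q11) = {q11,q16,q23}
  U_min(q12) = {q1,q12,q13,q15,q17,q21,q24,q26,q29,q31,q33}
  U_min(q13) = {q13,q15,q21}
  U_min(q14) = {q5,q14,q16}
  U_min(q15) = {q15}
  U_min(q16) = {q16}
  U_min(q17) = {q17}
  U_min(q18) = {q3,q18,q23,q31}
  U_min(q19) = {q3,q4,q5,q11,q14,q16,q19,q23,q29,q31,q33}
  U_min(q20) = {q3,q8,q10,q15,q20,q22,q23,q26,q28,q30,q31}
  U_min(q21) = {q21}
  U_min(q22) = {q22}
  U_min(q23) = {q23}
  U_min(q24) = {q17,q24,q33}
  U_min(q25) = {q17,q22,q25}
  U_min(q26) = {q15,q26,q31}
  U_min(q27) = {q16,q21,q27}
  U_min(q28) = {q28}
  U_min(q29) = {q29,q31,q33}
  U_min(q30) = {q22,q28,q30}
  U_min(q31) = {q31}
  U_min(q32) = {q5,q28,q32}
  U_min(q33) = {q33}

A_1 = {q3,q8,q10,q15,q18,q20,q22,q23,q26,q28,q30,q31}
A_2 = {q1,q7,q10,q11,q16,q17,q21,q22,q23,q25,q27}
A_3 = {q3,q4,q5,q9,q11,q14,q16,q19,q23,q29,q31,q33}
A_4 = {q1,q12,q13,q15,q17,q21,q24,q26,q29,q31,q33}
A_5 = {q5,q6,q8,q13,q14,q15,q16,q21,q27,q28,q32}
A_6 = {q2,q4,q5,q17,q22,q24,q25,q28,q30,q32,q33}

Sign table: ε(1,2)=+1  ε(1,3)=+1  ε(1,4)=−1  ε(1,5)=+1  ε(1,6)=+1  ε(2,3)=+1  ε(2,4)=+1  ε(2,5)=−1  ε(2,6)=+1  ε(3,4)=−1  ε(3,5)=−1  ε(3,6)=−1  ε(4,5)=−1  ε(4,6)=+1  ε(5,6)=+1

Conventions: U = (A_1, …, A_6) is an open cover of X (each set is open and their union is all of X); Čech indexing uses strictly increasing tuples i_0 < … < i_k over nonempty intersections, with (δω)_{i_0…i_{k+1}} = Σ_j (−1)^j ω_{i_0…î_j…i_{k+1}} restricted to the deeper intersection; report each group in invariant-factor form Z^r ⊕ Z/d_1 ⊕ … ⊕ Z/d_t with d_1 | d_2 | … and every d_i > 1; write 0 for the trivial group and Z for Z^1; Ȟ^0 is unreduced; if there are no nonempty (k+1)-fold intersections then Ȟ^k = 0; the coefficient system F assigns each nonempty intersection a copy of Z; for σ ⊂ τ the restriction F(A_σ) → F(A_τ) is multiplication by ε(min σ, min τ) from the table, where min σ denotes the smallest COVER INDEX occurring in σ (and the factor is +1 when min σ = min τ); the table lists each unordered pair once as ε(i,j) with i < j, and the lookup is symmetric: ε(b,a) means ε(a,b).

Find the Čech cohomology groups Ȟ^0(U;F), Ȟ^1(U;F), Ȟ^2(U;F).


nonempty intersections:
  A12={q10,q22,q23} A13={q3,q23,q31} A14={q15,q26,q31} A15={q8,q15,q28} A16={q22,q28,q30} A23={q11,q16,q23} A24={q1,q17,q21} A25={q16,q21,q27} A26={q17,q22,q25} A34={q29,q31,q33} A35={q5,q14,q16} A36={q4,q5,q33} A45={q13,q15,q21} A46={q17,q24,q33} A56={q5,q28,q32}
  A123={q23} A126={q22} A134={q31} A145={q15} A156={q28} A235={q16} A245={q21} A246={q17} A346={q33} A356={q5}
C dims 6,15,10; δ0: rk 6, SNF 1^5·2; δ1: rk 9, SNF 1^9
Ȟ^0: (6−6)−0=0 ⇒ 0
Ȟ^1: (15−9)−6=0 plus torsion [2] ⇒ Z/2
Ȟ^2: (10−0)−9=1 ⇒ Z

Ȟ^0(U;F) ≅ 0, Ȟ^1(U;F) ≅ Z/2, Ȟ^2(U;F) ≅ Z


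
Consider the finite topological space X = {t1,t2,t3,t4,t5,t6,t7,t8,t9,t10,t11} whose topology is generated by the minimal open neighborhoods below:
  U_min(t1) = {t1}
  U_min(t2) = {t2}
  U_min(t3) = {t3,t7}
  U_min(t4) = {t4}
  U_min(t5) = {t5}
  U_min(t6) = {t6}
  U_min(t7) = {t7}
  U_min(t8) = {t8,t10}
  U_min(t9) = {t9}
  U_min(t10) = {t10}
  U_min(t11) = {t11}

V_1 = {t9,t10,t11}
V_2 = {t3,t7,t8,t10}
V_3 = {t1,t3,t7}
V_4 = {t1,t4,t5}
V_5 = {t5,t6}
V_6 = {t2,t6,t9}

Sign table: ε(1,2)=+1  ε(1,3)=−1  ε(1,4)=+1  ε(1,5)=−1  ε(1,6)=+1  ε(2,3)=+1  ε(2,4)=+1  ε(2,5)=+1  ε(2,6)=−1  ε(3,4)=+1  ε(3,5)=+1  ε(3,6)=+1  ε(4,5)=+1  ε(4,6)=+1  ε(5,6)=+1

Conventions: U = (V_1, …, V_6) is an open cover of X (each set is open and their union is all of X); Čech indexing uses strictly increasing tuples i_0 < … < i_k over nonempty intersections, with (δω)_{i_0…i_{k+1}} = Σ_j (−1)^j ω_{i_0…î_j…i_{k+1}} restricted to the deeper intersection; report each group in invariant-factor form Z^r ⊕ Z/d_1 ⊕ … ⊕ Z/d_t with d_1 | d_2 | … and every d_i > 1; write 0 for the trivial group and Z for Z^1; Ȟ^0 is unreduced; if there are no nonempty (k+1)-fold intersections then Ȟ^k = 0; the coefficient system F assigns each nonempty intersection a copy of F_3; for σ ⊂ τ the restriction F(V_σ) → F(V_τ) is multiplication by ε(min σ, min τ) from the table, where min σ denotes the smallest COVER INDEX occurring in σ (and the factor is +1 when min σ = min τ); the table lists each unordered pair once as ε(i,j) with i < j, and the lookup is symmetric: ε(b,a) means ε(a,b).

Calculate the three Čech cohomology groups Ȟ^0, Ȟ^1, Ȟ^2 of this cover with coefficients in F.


Ȟ^0 ≅ Z/3; Ȟ^1 ≅ Z/3; Ȟ^2 ≅ 0

cover nerve:
  V12={t10} V16={t9} V23={t3,t7} V34={t1} V45={t5} V56={t6}
C dims 6,6; δ0: rk_F3 5
Ȟ^0: (6−5)−0=1 ⇒ Z/3
Ȟ^1: (6−0)−5=1 ⇒ Z/3
Ȟ^2: (0−0)−0=0 ⇒ 0


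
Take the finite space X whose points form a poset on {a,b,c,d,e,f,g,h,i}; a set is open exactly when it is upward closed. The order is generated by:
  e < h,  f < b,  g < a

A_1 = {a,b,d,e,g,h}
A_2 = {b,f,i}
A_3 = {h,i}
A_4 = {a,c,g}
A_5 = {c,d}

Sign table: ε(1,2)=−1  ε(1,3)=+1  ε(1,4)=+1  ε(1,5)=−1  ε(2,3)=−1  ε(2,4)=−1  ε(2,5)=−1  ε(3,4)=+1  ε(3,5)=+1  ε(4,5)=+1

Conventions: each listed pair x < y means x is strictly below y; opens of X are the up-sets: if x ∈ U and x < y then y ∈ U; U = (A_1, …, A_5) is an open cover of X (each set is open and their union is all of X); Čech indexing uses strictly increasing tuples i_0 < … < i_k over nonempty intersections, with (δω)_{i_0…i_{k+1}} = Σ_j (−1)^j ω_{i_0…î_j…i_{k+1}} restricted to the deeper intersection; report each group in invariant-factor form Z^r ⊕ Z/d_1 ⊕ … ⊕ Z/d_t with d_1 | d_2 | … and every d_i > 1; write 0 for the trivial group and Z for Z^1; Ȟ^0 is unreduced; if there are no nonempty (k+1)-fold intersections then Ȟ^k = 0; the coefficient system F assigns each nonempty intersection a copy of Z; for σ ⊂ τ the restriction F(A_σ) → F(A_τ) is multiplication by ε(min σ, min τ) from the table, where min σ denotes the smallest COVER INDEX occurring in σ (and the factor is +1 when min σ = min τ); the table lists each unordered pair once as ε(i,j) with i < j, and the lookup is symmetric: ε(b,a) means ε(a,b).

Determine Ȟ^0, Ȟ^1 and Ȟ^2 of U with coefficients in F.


nerve of the cover:
  A12={b} A13={h} A14={a,g} A15={d} A23={i} A45={c}
C dims 5,6; δ0: rk 5, SNF 1^4·2
Ȟ^0 = (5 − 5) − 0 = 0, so Ȟ^0 ≅ 0
Ȟ^1 = (6 − 0) − 5 = 1 plus torsion [2], so Ȟ^1 ≅ Z ⊕ Z/2
Ȟ^2 = (0 − 0) − 0 = 0, so Ȟ^2 ≅ 0

Ȟ^0(U;F) ≅ 0, Ȟ^1(U;F) ≅ Z ⊕ Z/2 and Ȟ^2(U;F) ≅ 0


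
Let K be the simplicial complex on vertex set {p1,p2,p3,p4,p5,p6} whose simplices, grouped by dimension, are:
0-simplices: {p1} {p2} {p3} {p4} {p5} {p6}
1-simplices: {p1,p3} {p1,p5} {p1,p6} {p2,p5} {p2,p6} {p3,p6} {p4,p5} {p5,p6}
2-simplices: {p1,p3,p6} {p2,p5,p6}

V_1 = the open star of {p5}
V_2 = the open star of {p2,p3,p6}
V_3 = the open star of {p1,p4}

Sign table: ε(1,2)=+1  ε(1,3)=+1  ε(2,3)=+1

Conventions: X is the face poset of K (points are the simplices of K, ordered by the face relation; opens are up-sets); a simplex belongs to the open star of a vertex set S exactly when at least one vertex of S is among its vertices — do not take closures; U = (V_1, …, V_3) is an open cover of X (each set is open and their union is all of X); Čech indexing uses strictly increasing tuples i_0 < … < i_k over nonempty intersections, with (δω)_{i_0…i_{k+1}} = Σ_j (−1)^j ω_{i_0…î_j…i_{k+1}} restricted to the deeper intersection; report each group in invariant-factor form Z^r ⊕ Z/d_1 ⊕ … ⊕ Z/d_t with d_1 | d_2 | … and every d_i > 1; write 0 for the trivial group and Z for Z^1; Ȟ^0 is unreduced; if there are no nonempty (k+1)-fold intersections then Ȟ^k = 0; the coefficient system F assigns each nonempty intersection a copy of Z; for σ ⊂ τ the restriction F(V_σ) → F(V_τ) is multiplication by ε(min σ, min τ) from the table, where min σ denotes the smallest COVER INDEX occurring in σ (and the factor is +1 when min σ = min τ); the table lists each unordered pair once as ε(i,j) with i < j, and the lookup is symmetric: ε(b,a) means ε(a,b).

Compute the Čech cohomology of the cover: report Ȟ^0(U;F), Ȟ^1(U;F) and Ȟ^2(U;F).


Ȟ^0 ≅ Z; Ȟ^1 ≅ Z; Ȟ^2 ≅ 0

intersection data:
  V1={{p5},{p1,p5},{p2,p5},{p4,p5},{p5,p6},{p2,p5,p6}} V2={{p2},{p3},{p6},{p1,p3},{p1,p6},{p2,p5},{p2,p6},{p3,p6},{p5,p6},{p1,p3,p6},{p2,p5,p6}} V3={{p1},{p4},{p1,p3},{p1,p5},{p1,p6},{p4,p5},{p1,p3,p6}}
  V12={{p2,p5},{p5,p6},{p2,p5,p6}} V13={{p1,p5},{p4,p5}} V23={{p1,p3},{p1,p6},{p1,p3,p6}}
C dims 3,3; δ0: rk 2, SNF 1^2
Ȟ^0 = (3 − 2) − 0 = 1, so Ȟ^0 ≅ Z
Ȟ^1 = (3 − 0) − 2 = 1, so Ȟ^1 ≅ Z
Ȟ^2 = (0 − 0) − 0 = 0, so Ȟ^2 ≅ 0


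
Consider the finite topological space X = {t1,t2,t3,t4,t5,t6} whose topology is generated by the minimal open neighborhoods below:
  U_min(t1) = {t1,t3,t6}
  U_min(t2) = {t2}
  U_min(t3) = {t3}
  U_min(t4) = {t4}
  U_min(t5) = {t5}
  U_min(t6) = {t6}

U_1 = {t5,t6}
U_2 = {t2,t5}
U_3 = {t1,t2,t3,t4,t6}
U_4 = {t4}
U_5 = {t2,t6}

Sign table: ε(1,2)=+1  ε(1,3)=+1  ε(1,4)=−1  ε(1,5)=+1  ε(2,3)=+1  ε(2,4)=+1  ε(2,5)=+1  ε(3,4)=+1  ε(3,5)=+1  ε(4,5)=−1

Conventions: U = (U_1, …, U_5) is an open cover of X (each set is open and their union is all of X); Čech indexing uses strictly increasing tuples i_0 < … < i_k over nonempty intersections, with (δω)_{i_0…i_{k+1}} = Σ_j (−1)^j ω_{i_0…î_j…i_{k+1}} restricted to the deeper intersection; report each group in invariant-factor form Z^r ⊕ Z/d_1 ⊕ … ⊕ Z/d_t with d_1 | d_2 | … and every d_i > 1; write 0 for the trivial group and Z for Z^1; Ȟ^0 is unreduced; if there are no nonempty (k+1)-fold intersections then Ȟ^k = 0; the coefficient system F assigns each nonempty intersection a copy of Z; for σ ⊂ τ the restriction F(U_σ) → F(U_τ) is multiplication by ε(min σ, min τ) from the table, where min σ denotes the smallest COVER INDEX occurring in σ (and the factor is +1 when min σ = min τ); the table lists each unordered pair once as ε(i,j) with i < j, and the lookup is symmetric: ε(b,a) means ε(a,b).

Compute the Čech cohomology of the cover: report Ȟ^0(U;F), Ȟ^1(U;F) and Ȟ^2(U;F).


cover nerve:
  U12={t5} U13={t6} U15={t6} U23={t2} U25={t2} U34={t4} U35={t2,t6}
  U135={t6} U235={t2}
C dims 5,7,2; δ0: rk 4, SNF 1^4; δ1: rk 2, SNF 1^2
Ȟ^0: (5−4)−0=1 ⇒ Z
Ȟ^1: (7−2)−4=1 ⇒ Z
Ȟ^2: (2−0)−2=0 ⇒ 0

Ȟ^0 ≅ Z; Ȟ^1 ≅ Z; Ȟ^2 ≅ 0


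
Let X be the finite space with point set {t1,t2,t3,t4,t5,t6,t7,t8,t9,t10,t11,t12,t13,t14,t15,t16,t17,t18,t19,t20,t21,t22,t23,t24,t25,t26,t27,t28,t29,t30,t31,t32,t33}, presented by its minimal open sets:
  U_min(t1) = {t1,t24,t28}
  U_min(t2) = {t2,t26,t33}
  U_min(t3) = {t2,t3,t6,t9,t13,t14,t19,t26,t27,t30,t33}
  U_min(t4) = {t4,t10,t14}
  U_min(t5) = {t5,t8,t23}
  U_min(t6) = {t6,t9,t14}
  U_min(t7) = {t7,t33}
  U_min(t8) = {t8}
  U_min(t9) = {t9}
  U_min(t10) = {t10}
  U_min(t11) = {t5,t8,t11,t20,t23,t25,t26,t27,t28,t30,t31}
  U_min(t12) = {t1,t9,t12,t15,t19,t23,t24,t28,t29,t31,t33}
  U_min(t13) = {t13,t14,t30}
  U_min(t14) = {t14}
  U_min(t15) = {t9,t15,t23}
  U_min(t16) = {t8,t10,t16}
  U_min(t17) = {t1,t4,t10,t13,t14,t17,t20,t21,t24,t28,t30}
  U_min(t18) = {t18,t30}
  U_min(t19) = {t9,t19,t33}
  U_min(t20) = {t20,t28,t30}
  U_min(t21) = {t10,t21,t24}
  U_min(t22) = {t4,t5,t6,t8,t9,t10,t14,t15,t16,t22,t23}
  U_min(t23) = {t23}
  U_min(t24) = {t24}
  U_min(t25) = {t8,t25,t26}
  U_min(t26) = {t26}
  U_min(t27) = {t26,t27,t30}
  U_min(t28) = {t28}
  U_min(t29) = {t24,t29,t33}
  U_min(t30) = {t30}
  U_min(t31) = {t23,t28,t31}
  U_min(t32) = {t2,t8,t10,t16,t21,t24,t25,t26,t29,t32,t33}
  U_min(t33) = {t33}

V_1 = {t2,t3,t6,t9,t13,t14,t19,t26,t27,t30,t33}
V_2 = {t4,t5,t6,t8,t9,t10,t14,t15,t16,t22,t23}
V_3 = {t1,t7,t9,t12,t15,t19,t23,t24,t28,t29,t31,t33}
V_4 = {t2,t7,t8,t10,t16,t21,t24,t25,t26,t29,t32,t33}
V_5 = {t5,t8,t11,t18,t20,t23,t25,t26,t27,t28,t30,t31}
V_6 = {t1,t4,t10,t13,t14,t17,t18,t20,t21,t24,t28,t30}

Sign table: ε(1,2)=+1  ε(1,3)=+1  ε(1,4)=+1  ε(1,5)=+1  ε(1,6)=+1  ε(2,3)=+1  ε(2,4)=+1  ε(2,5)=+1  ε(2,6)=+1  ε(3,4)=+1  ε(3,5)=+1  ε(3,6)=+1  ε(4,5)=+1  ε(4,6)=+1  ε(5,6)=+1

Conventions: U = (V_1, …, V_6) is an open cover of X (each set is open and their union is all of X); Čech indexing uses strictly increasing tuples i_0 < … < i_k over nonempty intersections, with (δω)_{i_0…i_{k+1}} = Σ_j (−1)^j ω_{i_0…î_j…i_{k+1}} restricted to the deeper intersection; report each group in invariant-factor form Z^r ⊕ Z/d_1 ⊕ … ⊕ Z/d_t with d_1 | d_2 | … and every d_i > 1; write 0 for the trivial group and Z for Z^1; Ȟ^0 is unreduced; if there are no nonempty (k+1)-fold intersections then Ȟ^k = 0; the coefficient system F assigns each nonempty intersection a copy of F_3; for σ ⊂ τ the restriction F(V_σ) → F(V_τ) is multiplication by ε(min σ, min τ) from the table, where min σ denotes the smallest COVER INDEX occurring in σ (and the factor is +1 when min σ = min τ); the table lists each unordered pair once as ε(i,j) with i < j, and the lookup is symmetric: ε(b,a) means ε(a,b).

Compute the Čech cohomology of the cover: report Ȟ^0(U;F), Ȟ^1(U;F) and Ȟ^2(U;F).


Ȟ^0 = Z/3, Ȟ^1 = 0 and Ȟ^2 = 0

nerve simplices:
  V12={t6,t9,t14} V13={t9,t19,t33} V14={t2,t26,t33} V15={t26,t27,t30} V16={t13,t14,t30} V23={t9,t15,t23} V24={t8,t10,t16} V25={t5,t8,t23} V26={t4,t10,t14} V34={t7,t24,t29,t33} V35={t23,t28,t31} V36={t1,t24,t28} V45={t8,t25,t26} V46={t10,t21,t24} V56={t18,t20,t28,t30}
  V123={t9} V126={t14} V134={t33} V145={t26} V156={t30} V235={t23} V245={t8} V246={t10} V346={t24} V356={t28}
C dims 6,15,10; δ0: rk_F3 5; δ1: rk_F3 10
degree 0: 6−5−0 = 1 → Ȟ^0 ≅ Z/3
degree 1: 15−10−5 = 0 → Ȟ^1 ≅ 0
degree 2: 10−0−10 = 0 → Ȟ^2 ≅ 0
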